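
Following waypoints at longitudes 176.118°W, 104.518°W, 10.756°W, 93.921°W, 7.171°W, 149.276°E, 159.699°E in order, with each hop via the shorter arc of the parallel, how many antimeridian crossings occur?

0

Leg 1: -176.118° → -104.518°, shortest Δλ = 71.6° (east) — does not cross 180°.
Leg 2: -104.518° → -10.756°, shortest Δλ = 93.762° (east) — does not cross 180°.
Leg 3: -10.756° → -93.921°, shortest Δλ = -83.165° (west) — does not cross 180°.
Leg 4: -93.921° → -7.171°, shortest Δλ = 86.75° (east) — does not cross 180°.
Leg 5: -7.171° → +149.276°, shortest Δλ = 156.447° (east) — does not cross 180°.
Leg 6: +149.276° → +159.699°, shortest Δλ = 10.423° (east) — does not cross 180°.
Total crossings: 0.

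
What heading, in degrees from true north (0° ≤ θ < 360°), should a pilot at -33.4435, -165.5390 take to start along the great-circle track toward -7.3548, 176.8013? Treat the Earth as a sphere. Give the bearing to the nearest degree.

324°

Δλ = 176.8013 − -165.5390 = 342.3403°; wrapped into (−180°, 180°]: -17.6597°.
θ = atan2( sin Δλ · cos φ₂ , cos φ₁ · sin φ₂ − sin φ₁ · cos φ₂ · cos Δλ )
  = atan2(-0.30087, 0.41400) = -36.007° → normalised to [0°, 360°): 323.993°.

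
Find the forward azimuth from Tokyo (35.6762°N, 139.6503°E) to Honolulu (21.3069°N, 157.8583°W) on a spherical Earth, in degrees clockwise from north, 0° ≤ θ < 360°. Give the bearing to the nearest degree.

87°

Δλ = -157.8583 − 139.6503 = -297.5086°; wrapped into (−180°, 180°]: 62.4914°.
θ = atan2( sin Δλ · cos φ₂ , cos φ₁ · sin φ₂ − sin φ₁ · cos φ₂ · cos Δλ )
  = atan2(0.82632, 0.04421) = 86.937° → normalised to [0°, 360°): 86.937°.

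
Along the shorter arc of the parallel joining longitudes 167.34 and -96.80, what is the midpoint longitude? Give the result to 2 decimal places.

Signed shortest Δλ from +167.34° to -96.80° is +95.86°.
Midpoint longitude = +167.34° + (+95.86°)/2 = +167.34° + 47.93° = +215.27°.
Normalise into (−180°, 180°]: -144.73°.
(The naïve average (+167.34 + -96.80)/2 = 35.27° is on the wrong side of the globe.)

-144.73°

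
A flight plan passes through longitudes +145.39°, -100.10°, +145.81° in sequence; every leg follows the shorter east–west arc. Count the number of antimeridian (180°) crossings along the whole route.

Leg 1: +145.39° → -100.10°, shortest Δλ = 114.51° (east) — crosses 180°.
Leg 2: -100.10° → +145.81°, shortest Δλ = -114.09° (west) — crosses 180°.
Total crossings: 2.

2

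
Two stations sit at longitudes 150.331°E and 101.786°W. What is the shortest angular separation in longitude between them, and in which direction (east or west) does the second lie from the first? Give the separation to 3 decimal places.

Raw difference: -101.786 − 150.331 = -252.117°.
Normalise into (−180°, 180°]: -252.117° + 360° = 107.883°.
Positive ⇒ the second point lies to the east; separation 107.883°.

107.883° east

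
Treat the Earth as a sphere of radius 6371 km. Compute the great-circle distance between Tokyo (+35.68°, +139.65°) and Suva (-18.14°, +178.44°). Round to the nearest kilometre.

7246 km

Δλ = 178.44 − 139.65 = 38.79°.
Δφ = -18.14 − 35.68 = -53.82°.
a = sin²(Δφ/2) + cos φ₁ · cos φ₂ · sin²(Δλ/2) = 0.289962.
c = 2·atan2(√a, √(1−a)) = 1.13727 rad → d = 6371·c ≈ 7245.53 km.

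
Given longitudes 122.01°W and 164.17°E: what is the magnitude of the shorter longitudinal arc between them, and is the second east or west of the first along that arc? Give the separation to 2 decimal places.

Raw difference: 164.17 − -122.01 = 286.18°.
Normalise into (−180°, 180°]: 286.18° − 360° = -73.82°.
Negative ⇒ the second point lies to the west; separation 73.82°.

73.82° west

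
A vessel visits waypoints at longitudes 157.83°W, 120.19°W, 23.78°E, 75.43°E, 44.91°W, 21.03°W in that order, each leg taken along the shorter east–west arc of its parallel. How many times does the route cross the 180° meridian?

Leg 1: -157.83° → -120.19°, shortest Δλ = 37.64° (east) — does not cross 180°.
Leg 2: -120.19° → +23.78°, shortest Δλ = 143.97° (east) — does not cross 180°.
Leg 3: +23.78° → +75.43°, shortest Δλ = 51.65° (east) — does not cross 180°.
Leg 4: +75.43° → -44.91°, shortest Δλ = -120.34° (west) — does not cross 180°.
Leg 5: -44.91° → -21.03°, shortest Δλ = 23.88° (east) — does not cross 180°.
Total crossings: 0.

0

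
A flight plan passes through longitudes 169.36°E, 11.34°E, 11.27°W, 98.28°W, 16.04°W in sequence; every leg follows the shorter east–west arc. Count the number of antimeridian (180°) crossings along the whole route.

Leg 1: +169.36° → +11.34°, shortest Δλ = -158.02° (west) — does not cross 180°.
Leg 2: +11.34° → -11.27°, shortest Δλ = -22.61° (west) — does not cross 180°.
Leg 3: -11.27° → -98.28°, shortest Δλ = -87.01° (west) — does not cross 180°.
Leg 4: -98.28° → -16.04°, shortest Δλ = 82.24° (east) — does not cross 180°.
Total crossings: 0.

0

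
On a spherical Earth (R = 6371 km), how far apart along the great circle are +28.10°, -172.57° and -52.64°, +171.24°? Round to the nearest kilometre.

9115 km

Δλ = 171.24 − -172.57 = 343.81°; wrapped into (−180°, 180°]: -16.19°.
Δφ = -52.64 − 28.10 = -80.74°.
a = sin²(Δφ/2) + cos φ₁ · cos φ₂ · sin²(Δλ/2) = 0.430157.
c = 2·atan2(√a, √(1−a)) = 1.43065 rad → d = 6371·c ≈ 9114.68 km.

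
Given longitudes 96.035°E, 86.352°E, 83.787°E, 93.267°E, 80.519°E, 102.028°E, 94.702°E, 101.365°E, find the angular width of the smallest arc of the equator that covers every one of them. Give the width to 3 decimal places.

21.509°

Sort the longitudes: +80.519°, +83.787°, +86.352°, +93.267°, +94.702°, +96.035°, +101.365°, +102.028°.
Eastward gaps between consecutive values (wrapping around): 3.268°, 2.565°, 6.915°, 1.435°, 1.333°, 5.330°, 0.663°, 338.491°.
Largest gap = 338.491° ⇒ minimal covering band is its complement: 360° − 338.491° = 21.509°.
Band runs from +80.519° eastward to +102.028°.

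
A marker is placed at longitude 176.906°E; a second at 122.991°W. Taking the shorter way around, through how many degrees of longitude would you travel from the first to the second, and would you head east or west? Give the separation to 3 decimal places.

Raw difference: -122.991 − 176.906 = -299.897°.
Normalise into (−180°, 180°]: -299.897° + 360° = 60.103°.
Positive ⇒ the second point lies to the east; separation 60.103°.

60.103° east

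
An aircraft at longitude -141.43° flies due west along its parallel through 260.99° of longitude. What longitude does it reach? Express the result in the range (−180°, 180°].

Start at -141.43°; shift −260.99° → -402.42°.
-402.42° lies outside (−180°, 180°]; add 360° → -42.42°.

-42.42°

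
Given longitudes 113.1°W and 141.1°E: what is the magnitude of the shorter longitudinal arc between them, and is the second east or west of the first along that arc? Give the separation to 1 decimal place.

Raw difference: 141.1 − -113.1 = 254.2°.
Normalise into (−180°, 180°]: 254.2° − 360° = -105.8°.
Negative ⇒ the second point lies to the west; separation 105.8°.

105.8° west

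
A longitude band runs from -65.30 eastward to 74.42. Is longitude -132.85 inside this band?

No

Band width going east from -65.30° to +74.42°: ((74.42 − -65.30) mod 360) = 139.72°.
Offset of -132.85° east of the west edge: ((-132.85 − -65.30) mod 360) = 292.45°.
292.45° > 139.72° ⇒ outside.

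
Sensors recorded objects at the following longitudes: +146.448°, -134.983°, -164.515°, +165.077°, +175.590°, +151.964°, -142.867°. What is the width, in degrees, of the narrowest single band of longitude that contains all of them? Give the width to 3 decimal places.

Sort the longitudes: -164.515°, -142.867°, -134.983°, +146.448°, +151.964°, +165.077°, +175.590°.
Eastward gaps between consecutive values (wrapping around): 21.648°, 7.884°, 281.431°, 5.516°, 13.113°, 10.513°, 19.895°.
Largest gap = 281.431° ⇒ minimal covering band is its complement: 360° − 281.431° = 78.569°.
Band runs from +146.448° eastward to -134.983°, crossing the antimeridian.

78.569°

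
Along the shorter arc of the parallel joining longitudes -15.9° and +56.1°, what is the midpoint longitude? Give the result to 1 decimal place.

Signed shortest Δλ from -15.9° to +56.1° is +72.0°.
Midpoint longitude = -15.9° + (+72.0°)/2 = -15.9° + 36.0° = +20.1°.

+20.1°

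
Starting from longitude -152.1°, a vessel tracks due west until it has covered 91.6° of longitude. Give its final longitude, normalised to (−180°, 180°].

+116.3°

Start at -152.1°; shift −91.6° → -243.7°.
-243.7° lies outside (−180°, 180°]; add 360° → +116.3°.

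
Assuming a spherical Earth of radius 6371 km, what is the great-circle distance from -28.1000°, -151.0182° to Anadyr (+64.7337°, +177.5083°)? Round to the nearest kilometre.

10677 km

Δλ = 177.5083 − -151.0182 = 328.5265°; wrapped into (−180°, 180°]: -31.4735°.
Δφ = 64.7337 − -28.1000 = 92.8337°.
a = sin²(Δφ/2) + cos φ₁ · cos φ₂ · sin²(Δλ/2) = 0.552415.
c = 2·atan2(√a, √(1−a)) = 1.67582 rad → d = 6371·c ≈ 10676.64 km.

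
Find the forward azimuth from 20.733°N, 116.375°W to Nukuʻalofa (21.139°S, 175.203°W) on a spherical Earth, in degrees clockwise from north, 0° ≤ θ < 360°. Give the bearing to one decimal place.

237.5°

Δλ = -175.203 − -116.375 = -58.828°.
θ = atan2( sin Δλ · cos φ₂ , cos φ₁ · sin φ₂ − sin φ₁ · cos φ₂ · cos Δλ )
  = atan2(-0.79804, -0.50819) = -122.489° → normalised to [0°, 360°): 237.511°.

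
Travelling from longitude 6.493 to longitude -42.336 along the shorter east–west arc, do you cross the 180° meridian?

Signed shortest Δλ = ((-42.336 − 6.493 + 180) mod 360) − 180 = -48.829°.
Going west by 48.829° from +6.493° reaches -42.336° without touching 180°.

No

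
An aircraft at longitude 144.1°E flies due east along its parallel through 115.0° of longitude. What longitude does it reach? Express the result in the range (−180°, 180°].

Start at +144.1°; shift +115.0° → +259.1°.
+259.1° lies outside (−180°, 180°]; subtract 360° → -100.9°.

100.9°W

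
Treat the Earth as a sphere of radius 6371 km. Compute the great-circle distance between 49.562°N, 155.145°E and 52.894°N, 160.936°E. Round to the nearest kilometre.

Δλ = 160.936 − 155.145 = 5.791°.
Δφ = 52.894 − 49.562 = 3.332°.
a = sin²(Δφ/2) + cos φ₁ · cos φ₂ · sin²(Δλ/2) = 0.001844.
c = 2·atan2(√a, √(1−a)) = 0.08590 rad → d = 6371·c ≈ 547.30 km.

547 km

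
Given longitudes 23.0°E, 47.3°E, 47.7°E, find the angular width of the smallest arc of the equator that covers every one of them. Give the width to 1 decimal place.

Sort the longitudes: +23.0°, +47.3°, +47.7°.
Eastward gaps between consecutive values (wrapping around): 24.3°, 0.4°, 335.3°.
Largest gap = 335.3° ⇒ minimal covering band is its complement: 360° − 335.3° = 24.7°.
Band runs from +23.0° eastward to +47.7°.

24.7°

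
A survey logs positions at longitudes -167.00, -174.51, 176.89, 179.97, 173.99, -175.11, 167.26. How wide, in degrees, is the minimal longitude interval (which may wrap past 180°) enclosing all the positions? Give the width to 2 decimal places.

Sort the longitudes: -175.11°, -174.51°, -167.00°, +167.26°, +173.99°, +176.89°, +179.97°.
Eastward gaps between consecutive values (wrapping around): 0.60°, 7.51°, 334.26°, 6.73°, 2.90°, 3.08°, 4.92°.
Largest gap = 334.26° ⇒ minimal covering band is its complement: 360° − 334.26° = 25.74°.
Band runs from +167.26° eastward to -167.00°, crossing the antimeridian.

25.74°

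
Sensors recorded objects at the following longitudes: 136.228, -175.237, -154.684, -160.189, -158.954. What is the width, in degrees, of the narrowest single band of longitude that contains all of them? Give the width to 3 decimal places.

Sort the longitudes: -175.237°, -160.189°, -158.954°, -154.684°, +136.228°.
Eastward gaps between consecutive values (wrapping around): 15.048°, 1.235°, 4.270°, 290.912°, 48.535°.
Largest gap = 290.912° ⇒ minimal covering band is its complement: 360° − 290.912° = 69.088°.
Band runs from +136.228° eastward to -154.684°, crossing the antimeridian.

69.088°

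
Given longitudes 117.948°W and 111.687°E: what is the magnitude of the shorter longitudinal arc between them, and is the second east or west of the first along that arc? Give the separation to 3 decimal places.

Raw difference: 111.687 − -117.948 = 229.635°.
Normalise into (−180°, 180°]: 229.635° − 360° = -130.365°.
Negative ⇒ the second point lies to the west; separation 130.365°.

130.365° west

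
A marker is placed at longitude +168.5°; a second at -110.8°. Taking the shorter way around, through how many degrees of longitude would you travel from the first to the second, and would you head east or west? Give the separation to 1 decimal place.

Raw difference: -110.8 − 168.5 = -279.3°.
Normalise into (−180°, 180°]: -279.3° + 360° = 80.7°.
Positive ⇒ the second point lies to the east; separation 80.7°.

80.7° east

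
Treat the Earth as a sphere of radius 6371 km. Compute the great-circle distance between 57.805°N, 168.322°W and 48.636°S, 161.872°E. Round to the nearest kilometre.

Δλ = 161.872 − -168.322 = 330.194°; wrapped into (−180°, 180°]: -29.806°.
Δφ = -48.636 − 57.805 = -106.441°.
a = sin²(Δφ/2) + cos φ₁ · cos φ₂ · sin²(Δλ/2) = 0.664803.
c = 2·atan2(√a, √(1−a)) = 1.90668 rad → d = 6371·c ≈ 12147.47 km.

12147 km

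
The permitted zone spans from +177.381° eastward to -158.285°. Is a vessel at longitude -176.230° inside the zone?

Band width going east from +177.381° to -158.285°: ((-158.285 − 177.381) mod 360) = 24.334°.
Offset of -176.230° east of the west edge: ((-176.230 − 177.381) mod 360) = 6.389°.
6.389° ≤ 24.334° ⇒ inside.

Yes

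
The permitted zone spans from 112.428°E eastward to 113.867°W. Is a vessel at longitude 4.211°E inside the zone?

Band width going east from +112.428° to -113.867°: ((-113.867 − 112.428) mod 360) = 133.705°.
Offset of +4.211° east of the west edge: ((4.211 − 112.428) mod 360) = 251.783°.
251.783° > 133.705° ⇒ outside.

No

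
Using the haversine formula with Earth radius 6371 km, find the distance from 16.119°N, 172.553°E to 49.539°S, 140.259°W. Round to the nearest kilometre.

Δλ = -140.259 − 172.553 = -312.812°; wrapped into (−180°, 180°]: 47.188°.
Δφ = -49.539 − 16.119 = -65.658°.
a = sin²(Δφ/2) + cos φ₁ · cos φ₂ · sin²(Δλ/2) = 0.393782.
c = 2·atan2(√a, √(1−a)) = 1.35673 rad → d = 6371·c ≈ 8643.72 km.

8644 km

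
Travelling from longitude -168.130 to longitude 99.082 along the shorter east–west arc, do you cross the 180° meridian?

Naïve |99.082 − -168.130| = 267.212° > 180°, so the shorter arc goes the other way round — across 180°.
Signed shortest Δλ = ((99.082 − -168.130 + 180) mod 360) − 180 = -92.788°.
Going west by 92.788° from -168.130° passes through 180° before reaching +99.082°.

Yes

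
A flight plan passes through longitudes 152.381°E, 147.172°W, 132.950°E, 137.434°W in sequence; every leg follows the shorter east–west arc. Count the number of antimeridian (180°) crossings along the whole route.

3

Leg 1: +152.381° → -147.172°, shortest Δλ = 60.447° (east) — crosses 180°.
Leg 2: -147.172° → +132.950°, shortest Δλ = -79.878° (west) — crosses 180°.
Leg 3: +132.950° → -137.434°, shortest Δλ = 89.616° (east) — crosses 180°.
Total crossings: 3.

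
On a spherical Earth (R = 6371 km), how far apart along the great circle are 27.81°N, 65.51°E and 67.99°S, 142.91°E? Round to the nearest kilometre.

Δλ = 142.91 − 65.51 = 77.40°.
Δφ = -67.99 − 27.81 = -95.80°.
a = sin²(Δφ/2) + cos φ₁ · cos φ₂ · sin²(Δλ/2) = 0.680114.
c = 2·atan2(√a, √(1−a)) = 1.93931 rad → d = 6371·c ≈ 12355.34 km.

12355 km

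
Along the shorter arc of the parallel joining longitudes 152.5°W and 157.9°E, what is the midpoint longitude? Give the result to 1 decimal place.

177.3°W

Signed shortest Δλ from -152.5° to +157.9° is -49.6°.
Midpoint longitude = -152.5° + (-49.6°)/2 = -152.5° − 24.8° = -177.3°.
(The naïve average (-152.5 + +157.9)/2 = 2.7° is on the wrong side of the globe.)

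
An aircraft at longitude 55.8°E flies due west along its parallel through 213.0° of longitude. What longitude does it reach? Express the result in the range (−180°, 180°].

Start at +55.8°; shift −213.0° → -157.2°.
-157.2° already lies in (−180°, 180°].

157.2°W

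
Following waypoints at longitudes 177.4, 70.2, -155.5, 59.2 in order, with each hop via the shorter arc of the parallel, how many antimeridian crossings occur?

Leg 1: +177.4° → +70.2°, shortest Δλ = -107.2° (west) — does not cross 180°.
Leg 2: +70.2° → -155.5°, shortest Δλ = 134.3° (east) — crosses 180°.
Leg 3: -155.5° → +59.2°, shortest Δλ = -145.3° (west) — crosses 180°.
Total crossings: 2.

2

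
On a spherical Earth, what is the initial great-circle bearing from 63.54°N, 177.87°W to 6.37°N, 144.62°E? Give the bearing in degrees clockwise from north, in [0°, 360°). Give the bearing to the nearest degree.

Δλ = 144.62 − -177.87 = 322.49°; wrapped into (−180°, 180°]: -37.51°.
θ = atan2( sin Δλ · cos φ₂ , cos φ₁ · sin φ₂ − sin φ₁ · cos φ₂ · cos Δλ )
  = atan2(-0.60514, -0.65633) = -137.324° → normalised to [0°, 360°): 222.676°.

223°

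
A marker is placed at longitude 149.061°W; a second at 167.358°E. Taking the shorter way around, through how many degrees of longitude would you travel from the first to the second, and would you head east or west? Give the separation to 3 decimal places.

Raw difference: 167.358 − -149.061 = 316.419°.
Normalise into (−180°, 180°]: 316.419° − 360° = -43.581°.
Negative ⇒ the second point lies to the west; separation 43.581°.

43.581° west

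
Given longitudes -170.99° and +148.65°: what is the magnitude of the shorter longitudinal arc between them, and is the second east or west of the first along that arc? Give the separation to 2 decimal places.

Raw difference: 148.65 − -170.99 = 319.64°.
Normalise into (−180°, 180°]: 319.64° − 360° = -40.36°.
Negative ⇒ the second point lies to the west; separation 40.36°.

40.36° west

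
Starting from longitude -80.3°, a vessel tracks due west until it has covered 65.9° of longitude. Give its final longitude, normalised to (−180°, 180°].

-146.2°

Start at -80.3°; shift −65.9° → -146.2°.
-146.2° already lies in (−180°, 180°].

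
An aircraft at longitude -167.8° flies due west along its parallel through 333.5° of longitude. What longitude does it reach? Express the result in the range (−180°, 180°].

Start at -167.8°; shift −333.5° → -501.3°.
-501.3° lies outside (−180°, 180°]; add 360° → -141.3°.

-141.3°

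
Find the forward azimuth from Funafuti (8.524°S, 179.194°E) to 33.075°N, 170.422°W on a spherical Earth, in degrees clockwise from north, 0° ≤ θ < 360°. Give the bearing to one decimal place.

Δλ = -170.422 − 179.194 = -349.616°; wrapped into (−180°, 180°]: 10.384°.
θ = atan2( sin Δλ · cos φ₂ , cos φ₁ · sin φ₂ − sin φ₁ · cos φ₂ · cos Δλ )
  = atan2(0.15104, 0.66188) = 12.854° → normalised to [0°, 360°): 12.854°.

12.9°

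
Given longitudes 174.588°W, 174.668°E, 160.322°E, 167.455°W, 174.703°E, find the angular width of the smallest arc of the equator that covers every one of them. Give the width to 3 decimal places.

Sort the longitudes: -174.588°, -167.455°, +160.322°, +174.668°, +174.703°.
Eastward gaps between consecutive values (wrapping around): 7.133°, 327.777°, 14.346°, 0.035°, 10.709°.
Largest gap = 327.777° ⇒ minimal covering band is its complement: 360° − 327.777° = 32.223°.
Band runs from +160.322° eastward to -167.455°, crossing the antimeridian.

32.223°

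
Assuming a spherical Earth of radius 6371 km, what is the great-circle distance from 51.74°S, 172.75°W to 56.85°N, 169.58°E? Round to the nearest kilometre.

Δλ = 169.58 − -172.75 = 342.33°; wrapped into (−180°, 180°]: -17.67°.
Δφ = 56.85 − -51.74 = 108.59°.
a = sin²(Δφ/2) + cos φ₁ · cos φ₂ · sin²(Δλ/2) = 0.667385.
c = 2·atan2(√a, √(1−a)) = 1.91216 rad → d = 6371·c ≈ 12182.35 km.

12182 km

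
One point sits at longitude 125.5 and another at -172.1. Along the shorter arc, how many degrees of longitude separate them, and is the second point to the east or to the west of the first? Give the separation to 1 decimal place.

Raw difference: -172.1 − 125.5 = -297.6°.
Normalise into (−180°, 180°]: -297.6° + 360° = 62.4°.
Positive ⇒ the second point lies to the east; separation 62.4°.

62.4° east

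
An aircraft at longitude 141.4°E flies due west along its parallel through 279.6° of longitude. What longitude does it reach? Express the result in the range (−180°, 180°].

138.2°W

Start at +141.4°; shift −279.6° → -138.2°.
-138.2° already lies in (−180°, 180°].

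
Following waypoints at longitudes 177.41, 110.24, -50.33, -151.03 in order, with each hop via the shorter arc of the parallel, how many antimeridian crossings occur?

0

Leg 1: +177.41° → +110.24°, shortest Δλ = -67.17° (west) — does not cross 180°.
Leg 2: +110.24° → -50.33°, shortest Δλ = -160.57° (west) — does not cross 180°.
Leg 3: -50.33° → -151.03°, shortest Δλ = -100.7° (west) — does not cross 180°.
Total crossings: 0.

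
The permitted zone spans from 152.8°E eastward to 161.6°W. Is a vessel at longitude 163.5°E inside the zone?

Yes

Band width going east from +152.8° to -161.6°: ((-161.6 − 152.8) mod 360) = 45.6°.
Offset of +163.5° east of the west edge: ((163.5 − 152.8) mod 360) = 10.7°.
10.7° ≤ 45.6° ⇒ inside.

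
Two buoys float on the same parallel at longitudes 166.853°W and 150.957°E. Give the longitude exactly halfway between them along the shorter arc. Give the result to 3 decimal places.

Signed shortest Δλ from -166.853° to +150.957° is -42.190°.
Midpoint longitude = -166.853° + (-42.190°)/2 = -166.853° − 21.095° = -187.948°.
Normalise into (−180°, 180°]: +172.052°.
(The naïve average (-166.853 + +150.957)/2 = -7.948° is on the wrong side of the globe.)

172.052°E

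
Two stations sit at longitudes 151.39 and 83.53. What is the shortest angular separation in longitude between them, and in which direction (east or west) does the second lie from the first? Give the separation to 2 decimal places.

Raw difference: 83.53 − 151.39 = -67.86°.
Normalise into (−180°, 180°]: -67.86° stays -67.86°.
Negative ⇒ the second point lies to the west; separation 67.86°.

67.86° west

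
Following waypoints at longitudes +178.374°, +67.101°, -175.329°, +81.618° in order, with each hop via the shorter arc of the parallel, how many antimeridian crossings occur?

Leg 1: +178.374° → +67.101°, shortest Δλ = -111.273° (west) — does not cross 180°.
Leg 2: +67.101° → -175.329°, shortest Δλ = 117.57° (east) — crosses 180°.
Leg 3: -175.329° → +81.618°, shortest Δλ = -103.053° (west) — crosses 180°.
Total crossings: 2.

2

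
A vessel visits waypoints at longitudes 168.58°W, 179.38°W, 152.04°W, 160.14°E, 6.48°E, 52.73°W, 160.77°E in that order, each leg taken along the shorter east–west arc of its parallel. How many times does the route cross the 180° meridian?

2

Leg 1: -168.58° → -179.38°, shortest Δλ = -10.8° (west) — does not cross 180°.
Leg 2: -179.38° → -152.04°, shortest Δλ = 27.34° (east) — does not cross 180°.
Leg 3: -152.04° → +160.14°, shortest Δλ = -47.82° (west) — crosses 180°.
Leg 4: +160.14° → +6.48°, shortest Δλ = -153.66° (west) — does not cross 180°.
Leg 5: +6.48° → -52.73°, shortest Δλ = -59.21° (west) — does not cross 180°.
Leg 6: -52.73° → +160.77°, shortest Δλ = -146.5° (west) — crosses 180°.
Total crossings: 2.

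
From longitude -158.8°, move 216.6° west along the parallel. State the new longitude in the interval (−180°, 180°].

Start at -158.8°; shift −216.6° → -375.4°.
-375.4° lies outside (−180°, 180°]; add 360° → -15.4°.

-15.4°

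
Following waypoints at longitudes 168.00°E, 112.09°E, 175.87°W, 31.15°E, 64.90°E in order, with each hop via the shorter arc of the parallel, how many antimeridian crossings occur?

2

Leg 1: +168.00° → +112.09°, shortest Δλ = -55.91° (west) — does not cross 180°.
Leg 2: +112.09° → -175.87°, shortest Δλ = 72.04° (east) — crosses 180°.
Leg 3: -175.87° → +31.15°, shortest Δλ = -152.98° (west) — crosses 180°.
Leg 4: +31.15° → +64.90°, shortest Δλ = 33.75° (east) — does not cross 180°.
Total crossings: 2.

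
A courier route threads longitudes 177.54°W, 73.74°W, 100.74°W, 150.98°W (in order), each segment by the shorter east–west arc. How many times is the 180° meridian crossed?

Leg 1: -177.54° → -73.74°, shortest Δλ = 103.8° (east) — does not cross 180°.
Leg 2: -73.74° → -100.74°, shortest Δλ = -27.0° (west) — does not cross 180°.
Leg 3: -100.74° → -150.98°, shortest Δλ = -50.24° (west) — does not cross 180°.
Total crossings: 0.

0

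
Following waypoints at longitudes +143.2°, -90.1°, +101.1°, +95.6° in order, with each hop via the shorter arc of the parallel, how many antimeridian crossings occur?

2

Leg 1: +143.2° → -90.1°, shortest Δλ = 126.7° (east) — crosses 180°.
Leg 2: -90.1° → +101.1°, shortest Δλ = -168.8° (west) — crosses 180°.
Leg 3: +101.1° → +95.6°, shortest Δλ = -5.5° (west) — does not cross 180°.
Total crossings: 2.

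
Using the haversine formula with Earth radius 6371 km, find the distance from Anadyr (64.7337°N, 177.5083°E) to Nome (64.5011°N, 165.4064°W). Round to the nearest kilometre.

Δλ = -165.4064 − 177.5083 = -342.9147°; wrapped into (−180°, 180°]: 17.0853°.
Δφ = 64.5011 − 64.7337 = -0.2326°.
a = sin²(Δφ/2) + cos φ₁ · cos φ₂ · sin²(Δλ/2) = 0.004059.
c = 2·atan2(√a, √(1−a)) = 0.12750 rad → d = 6371·c ≈ 812.31 km.

812 km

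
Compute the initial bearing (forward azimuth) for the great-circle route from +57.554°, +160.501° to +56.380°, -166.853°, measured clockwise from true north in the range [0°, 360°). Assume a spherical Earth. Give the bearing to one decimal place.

Δλ = -166.853 − 160.501 = -327.354°; wrapped into (−180°, 180°]: 32.646°.
θ = atan2( sin Δλ · cos φ₂ , cos φ₁ · sin φ₂ − sin φ₁ · cos φ₂ · cos Δλ )
  = atan2(0.29868, 0.05333) = 79.877° → normalised to [0°, 360°): 79.877°.

79.9°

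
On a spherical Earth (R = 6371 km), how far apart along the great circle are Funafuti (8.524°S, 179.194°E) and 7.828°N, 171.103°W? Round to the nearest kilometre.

Δλ = -171.103 − 179.194 = -350.297°; wrapped into (−180°, 180°]: 9.703°.
Δφ = 7.828 − -8.524 = 16.352°.
a = sin²(Δφ/2) + cos φ₁ · cos φ₂ · sin²(Δλ/2) = 0.027233.
c = 2·atan2(√a, √(1−a)) = 0.33156 rad → d = 6371·c ≈ 2112.39 km.

2112 km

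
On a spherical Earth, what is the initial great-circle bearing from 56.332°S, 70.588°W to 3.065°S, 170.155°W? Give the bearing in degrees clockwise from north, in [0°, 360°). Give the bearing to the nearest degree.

Δλ = -170.155 − -70.588 = -99.567°.
θ = atan2( sin Δλ · cos φ₂ , cos φ₁ · sin φ₂ − sin φ₁ · cos φ₂ · cos Δλ )
  = atan2(-0.98468, -0.16777) = -99.669° → normalised to [0°, 360°): 260.331°.

260°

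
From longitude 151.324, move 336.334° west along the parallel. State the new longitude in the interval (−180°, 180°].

Start at +151.324°; shift −336.334° → -185.010°.
-185.010° lies outside (−180°, 180°]; add 360° → +174.990°.

+174.990°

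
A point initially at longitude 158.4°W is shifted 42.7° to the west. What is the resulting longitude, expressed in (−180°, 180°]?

158.9°E

Start at -158.4°; shift −42.7° → -201.1°.
-201.1° lies outside (−180°, 180°]; add 360° → +158.9°.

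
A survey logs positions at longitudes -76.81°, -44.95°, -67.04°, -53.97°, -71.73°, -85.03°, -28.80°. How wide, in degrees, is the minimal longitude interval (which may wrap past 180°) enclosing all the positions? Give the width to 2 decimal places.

Sort the longitudes: -85.03°, -76.81°, -71.73°, -67.04°, -53.97°, -44.95°, -28.80°.
Eastward gaps between consecutive values (wrapping around): 8.22°, 5.08°, 4.69°, 13.07°, 9.02°, 16.15°, 303.77°.
Largest gap = 303.77° ⇒ minimal covering band is its complement: 360° − 303.77° = 56.23°.
Band runs from -85.03° eastward to -28.80°.

56.23°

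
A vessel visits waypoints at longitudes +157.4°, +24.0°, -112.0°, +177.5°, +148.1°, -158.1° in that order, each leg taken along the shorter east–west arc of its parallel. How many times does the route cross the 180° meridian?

Leg 1: +157.4° → +24.0°, shortest Δλ = -133.4° (west) — does not cross 180°.
Leg 2: +24.0° → -112.0°, shortest Δλ = -136.0° (west) — does not cross 180°.
Leg 3: -112.0° → +177.5°, shortest Δλ = -70.5° (west) — crosses 180°.
Leg 4: +177.5° → +148.1°, shortest Δλ = -29.4° (west) — does not cross 180°.
Leg 5: +148.1° → -158.1°, shortest Δλ = 53.8° (east) — crosses 180°.
Total crossings: 2.

2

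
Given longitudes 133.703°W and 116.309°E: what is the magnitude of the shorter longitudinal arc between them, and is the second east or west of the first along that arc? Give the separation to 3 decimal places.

Raw difference: 116.309 − -133.703 = 250.012°.
Normalise into (−180°, 180°]: 250.012° − 360° = -109.988°.
Negative ⇒ the second point lies to the west; separation 109.988°.

109.988° west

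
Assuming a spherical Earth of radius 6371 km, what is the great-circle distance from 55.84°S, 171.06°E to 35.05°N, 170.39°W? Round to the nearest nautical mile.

Δλ = -170.39 − 171.06 = -341.45°; wrapped into (−180°, 180°]: 18.55°.
Δφ = 35.05 − -55.84 = 90.89°.
a = sin²(Δφ/2) + cos φ₁ · cos φ₂ · sin²(Δλ/2) = 0.519707.
c = 2·atan2(√a, √(1−a)) = 1.61022 rad → d = 6371·c ≈ 10258.72 km ≈ 5539.27 nmi.

5539 nmi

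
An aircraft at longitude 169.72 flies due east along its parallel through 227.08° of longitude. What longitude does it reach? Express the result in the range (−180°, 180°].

Start at +169.72°; shift +227.08° → +396.80°.
+396.80° lies outside (−180°, 180°]; subtract 360° → +36.80°.

+36.80°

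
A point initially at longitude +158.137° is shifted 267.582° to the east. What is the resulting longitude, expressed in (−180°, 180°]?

Start at +158.137°; shift +267.582° → +425.719°.
+425.719° lies outside (−180°, 180°]; subtract 360° → +65.719°.

+65.719°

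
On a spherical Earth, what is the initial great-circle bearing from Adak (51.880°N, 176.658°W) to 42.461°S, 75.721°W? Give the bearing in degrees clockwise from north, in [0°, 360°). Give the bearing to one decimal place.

Δλ = -75.721 − -176.658 = 100.937°.
θ = atan2( sin Δλ · cos φ₂ , cos φ₁ · sin φ₂ − sin φ₁ · cos φ₂ · cos Δλ )
  = atan2(0.72434, -0.30662) = 112.944° → normalised to [0°, 360°): 112.944°.

112.9°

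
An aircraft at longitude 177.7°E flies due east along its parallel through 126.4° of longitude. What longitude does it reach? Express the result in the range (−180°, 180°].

55.9°W

Start at +177.7°; shift +126.4° → +304.1°.
+304.1° lies outside (−180°, 180°]; subtract 360° → -55.9°.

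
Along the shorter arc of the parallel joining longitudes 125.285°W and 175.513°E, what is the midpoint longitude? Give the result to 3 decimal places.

154.886°W

Signed shortest Δλ from -125.285° to +175.513° is -59.202°.
Midpoint longitude = -125.285° + (-59.202°)/2 = -125.285° − 29.601° = -154.886°.
(The naïve average (-125.285 + +175.513)/2 = 25.114° is on the wrong side of the globe.)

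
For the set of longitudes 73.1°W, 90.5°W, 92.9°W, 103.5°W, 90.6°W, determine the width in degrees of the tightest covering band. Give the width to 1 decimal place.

30.4°

Sort the longitudes: -103.5°, -92.9°, -90.6°, -90.5°, -73.1°.
Eastward gaps between consecutive values (wrapping around): 10.6°, 2.3°, 0.1°, 17.4°, 329.6°.
Largest gap = 329.6° ⇒ minimal covering band is its complement: 360° − 329.6° = 30.4°.
Band runs from -103.5° eastward to -73.1°.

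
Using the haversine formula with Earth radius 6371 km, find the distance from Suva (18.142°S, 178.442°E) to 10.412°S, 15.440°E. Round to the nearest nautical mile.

8819 nmi

Δλ = 15.440 − 178.442 = -163.002°.
Δφ = -10.412 − -18.142 = 7.730°.
a = sin²(Δφ/2) + cos φ₁ · cos φ₂ · sin²(Δλ/2) = 0.918769.
c = 2·atan2(√a, √(1−a)) = 2.56356 rad → d = 6371·c ≈ 16332.42 km ≈ 8818.80 nmi.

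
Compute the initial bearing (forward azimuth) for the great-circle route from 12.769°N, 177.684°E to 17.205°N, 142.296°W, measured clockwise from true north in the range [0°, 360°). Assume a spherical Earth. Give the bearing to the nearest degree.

Δλ = -142.296 − 177.684 = -319.980°; wrapped into (−180°, 180°]: 40.020°.
θ = atan2( sin Δλ · cos φ₂ , cos φ₁ · sin φ₂ − sin φ₁ · cos φ₂ · cos Δλ )
  = atan2(0.61428, 0.12679) = 78.338° → normalised to [0°, 360°): 78.338°.

78°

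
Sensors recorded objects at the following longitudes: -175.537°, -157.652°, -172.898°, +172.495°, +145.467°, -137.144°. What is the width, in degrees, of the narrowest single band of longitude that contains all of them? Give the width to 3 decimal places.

77.389°

Sort the longitudes: -175.537°, -172.898°, -157.652°, -137.144°, +145.467°, +172.495°.
Eastward gaps between consecutive values (wrapping around): 2.639°, 15.246°, 20.508°, 282.611°, 27.028°, 11.968°.
Largest gap = 282.611° ⇒ minimal covering band is its complement: 360° − 282.611° = 77.389°.
Band runs from +145.467° eastward to -137.144°, crossing the antimeridian.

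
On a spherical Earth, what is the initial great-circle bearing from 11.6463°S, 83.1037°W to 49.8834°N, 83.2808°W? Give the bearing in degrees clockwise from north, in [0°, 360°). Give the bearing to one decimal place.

Δλ = -83.2808 − -83.1037 = -0.1771°.
θ = atan2( sin Δλ · cos φ₂ , cos φ₁ · sin φ₂ − sin φ₁ · cos φ₂ · cos Δλ )
  = atan2(-0.00199, 0.87906) = -0.130° → normalised to [0°, 360°): 359.870°.

359.9°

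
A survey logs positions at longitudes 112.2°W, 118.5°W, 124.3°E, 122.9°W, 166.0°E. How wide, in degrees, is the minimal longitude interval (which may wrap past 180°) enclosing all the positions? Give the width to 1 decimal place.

123.5°

Sort the longitudes: -122.9°, -118.5°, -112.2°, +124.3°, +166.0°.
Eastward gaps between consecutive values (wrapping around): 4.4°, 6.3°, 236.5°, 41.7°, 71.1°.
Largest gap = 236.5° ⇒ minimal covering band is its complement: 360° − 236.5° = 123.5°.
Band runs from +124.3° eastward to -112.2°, crossing the antimeridian.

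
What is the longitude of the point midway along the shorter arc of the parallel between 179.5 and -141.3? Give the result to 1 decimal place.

-160.9°

Signed shortest Δλ from +179.5° to -141.3° is +39.2°.
Midpoint longitude = +179.5° + (+39.2°)/2 = +179.5° + 19.6° = +199.1°.
Normalise into (−180°, 180°]: -160.9°.
(The naïve average (+179.5 + -141.3)/2 = 19.1° is on the wrong side of the globe.)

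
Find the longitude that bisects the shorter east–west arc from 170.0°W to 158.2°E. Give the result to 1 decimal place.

Signed shortest Δλ from -170.0° to +158.2° is -31.8°.
Midpoint longitude = -170.0° + (-31.8°)/2 = -170.0° − 15.9° = -185.9°.
Normalise into (−180°, 180°]: +174.1°.
(The naïve average (-170.0 + +158.2)/2 = -5.9° is on the wrong side of the globe.)

174.1°E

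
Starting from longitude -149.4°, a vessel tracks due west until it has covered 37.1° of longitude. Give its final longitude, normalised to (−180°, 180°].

+173.5°

Start at -149.4°; shift −37.1° → -186.5°.
-186.5° lies outside (−180°, 180°]; add 360° → +173.5°.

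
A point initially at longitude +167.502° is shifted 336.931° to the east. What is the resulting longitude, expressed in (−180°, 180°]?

+144.433°

Start at +167.502°; shift +336.931° → +504.433°.
+504.433° lies outside (−180°, 180°]; subtract 360° → +144.433°.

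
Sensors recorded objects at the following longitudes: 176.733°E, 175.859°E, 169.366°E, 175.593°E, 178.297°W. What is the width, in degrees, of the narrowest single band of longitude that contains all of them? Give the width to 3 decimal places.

Sort the longitudes: -178.297°, +169.366°, +175.593°, +175.859°, +176.733°.
Eastward gaps between consecutive values (wrapping around): 347.663°, 6.227°, 0.266°, 0.874°, 4.970°.
Largest gap = 347.663° ⇒ minimal covering band is its complement: 360° − 347.663° = 12.337°.
Band runs from +169.366° eastward to -178.297°, crossing the antimeridian.

12.337°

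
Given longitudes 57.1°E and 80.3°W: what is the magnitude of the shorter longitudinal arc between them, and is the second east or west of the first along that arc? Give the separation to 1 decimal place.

137.4° west

Raw difference: -80.3 − 57.1 = -137.4°.
Normalise into (−180°, 180°]: -137.4° stays -137.4°.
Negative ⇒ the second point lies to the west; separation 137.4°.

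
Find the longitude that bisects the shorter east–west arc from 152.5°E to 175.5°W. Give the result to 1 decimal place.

Signed shortest Δλ from +152.5° to -175.5° is +32.0°.
Midpoint longitude = +152.5° + (+32.0°)/2 = +152.5° + 16.0° = +168.5°.
(The naïve average (+152.5 + -175.5)/2 = -11.5° is on the wrong side of the globe.)

168.5°E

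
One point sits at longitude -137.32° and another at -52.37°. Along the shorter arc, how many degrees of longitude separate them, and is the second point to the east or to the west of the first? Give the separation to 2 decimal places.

84.95° east

Raw difference: -52.37 − -137.32 = 84.95°.
Normalise into (−180°, 180°]: 84.95° stays 84.95°.
Positive ⇒ the second point lies to the east; separation 84.95°.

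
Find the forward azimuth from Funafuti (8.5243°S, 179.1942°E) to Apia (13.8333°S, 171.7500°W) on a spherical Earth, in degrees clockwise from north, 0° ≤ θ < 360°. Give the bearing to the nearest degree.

122°

Δλ = -171.7500 − 179.1942 = -350.9442°; wrapped into (−180°, 180°]: 9.0558°.
θ = atan2( sin Δλ · cos φ₂ , cos φ₁ · sin φ₂ − sin φ₁ · cos φ₂ · cos Δλ )
  = atan2(0.15283, -0.09432) = 121.681° → normalised to [0°, 360°): 121.681°.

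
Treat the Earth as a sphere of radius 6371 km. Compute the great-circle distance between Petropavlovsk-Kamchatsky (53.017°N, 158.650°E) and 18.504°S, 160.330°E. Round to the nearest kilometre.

Δλ = 160.330 − 158.650 = 1.680°.
Δφ = -18.504 − 53.017 = -71.521°.
a = sin²(Δφ/2) + cos φ₁ · cos φ₂ · sin²(Δλ/2) = 0.341644.
c = 2·atan2(√a, √(1−a)) = 1.24854 rad → d = 6371·c ≈ 7954.42 km.

7954 km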